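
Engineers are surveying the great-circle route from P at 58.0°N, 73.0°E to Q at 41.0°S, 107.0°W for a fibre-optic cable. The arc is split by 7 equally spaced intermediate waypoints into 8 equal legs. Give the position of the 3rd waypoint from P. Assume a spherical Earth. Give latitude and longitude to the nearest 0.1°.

≈ 60.9°N, 107.0°W

The haversine formula gives a central angle δ ≈ 2.845 rad (163.0°) between the endpoints.
Interpolate at f = 3/8 with slerp weights a = sin((1−f)δ)/sin δ ≈ 3.347, b = sin(fδ)/sin δ ≈ 2.995.
p = a·p₁ + b·p₂ ≈ (-0.142, -0.465, 0.874); φ = arcsin(p_z) ≈ 60.87°, λ = atan2(p_y, p_x) ≈ -107.00°.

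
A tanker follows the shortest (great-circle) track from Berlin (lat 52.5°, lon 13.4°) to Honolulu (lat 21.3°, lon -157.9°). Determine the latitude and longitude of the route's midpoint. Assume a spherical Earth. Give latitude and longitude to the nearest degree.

Write both endpoints as unit vectors p₁, p₂ with components (cos φ cos λ, cos φ sin λ, sin φ).
The central angle between the endpoints is δ = arccos(p₁·p₂) ≈ 1.847 rad (105.8°).
Interpolate at f = 1/2 with slerp weights a = sin((1−f)δ)/sin δ ≈ 0.829, b = sin(fδ)/sin δ ≈ 0.829.
p = a·p₁ + b·p₂ ≈ (-0.225, -0.174, 0.959); φ = arcsin(p_z) ≈ 73.50°, λ = atan2(p_y, p_x) ≈ -142.31°.

≈ lat 74°, lon -142°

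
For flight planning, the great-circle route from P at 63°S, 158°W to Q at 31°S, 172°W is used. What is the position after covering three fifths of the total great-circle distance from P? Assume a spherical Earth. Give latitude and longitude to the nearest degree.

Write both endpoints as unit vectors p₁, p₂ with components (cos φ cos λ, cos φ sin λ, sin φ).
The central angle between the endpoints is δ = arccos(p₁·p₂) ≈ 0.580 rad (33.2°).
Interpolate at f = 3/5 with slerp weights a = sin((1−f)δ)/sin δ ≈ 0.420, b = sin(fδ)/sin δ ≈ 0.622.
p = a·p₁ + b·p₂ ≈ (-0.705, -0.146, -0.694); φ = arcsin(p_z) ≈ -43.97°, λ = atan2(p_y, p_x) ≈ -168.33°.

≈ 44°S, 168°W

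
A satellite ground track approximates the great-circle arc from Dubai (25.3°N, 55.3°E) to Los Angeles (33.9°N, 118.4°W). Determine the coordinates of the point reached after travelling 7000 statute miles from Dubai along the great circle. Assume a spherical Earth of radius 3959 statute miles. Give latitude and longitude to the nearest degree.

From cos δ = sin φ₁ sin φ₂ + cos φ₁ cos φ₂ cos Δλ, the central angle is δ ≈ 2.103 rad (120.5°). The total great-circle distance is δ·R ≈ 2.103 × 3959 ≈ 8326 mi, so the target fraction is f = 7000/8326 ≈ 0.841.
Interpolate at f ≈ 0.841 with slerp weights a = sin((1−f)δ)/sin δ ≈ 0.382, b = sin(fδ)/sin δ ≈ 1.138.
p = a·p₁ + b·p₂ ≈ (-0.253, -0.547, 0.798); φ = arcsin(p_z) ≈ 52.92°, λ = atan2(p_y, p_x) ≈ -114.80°.

≈ (53°N, 115°W)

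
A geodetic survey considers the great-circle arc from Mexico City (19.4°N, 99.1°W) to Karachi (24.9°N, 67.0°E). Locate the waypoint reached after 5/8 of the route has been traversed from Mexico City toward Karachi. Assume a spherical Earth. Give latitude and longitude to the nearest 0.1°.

≈ 68.6°N, 25.8°E

Write both endpoints as unit vectors p₁, p₂ with components (cos φ cos λ, cos φ sin λ, sin φ).
The central angle between the endpoints is δ = arccos(p₁·p₂) ≈ 2.333 rad (133.7°).
Interpolate at f = 5/8 with slerp weights a = sin((1−f)δ)/sin δ ≈ 1.061, b = sin(fδ)/sin δ ≈ 1.374.
p = a·p₁ + b·p₂ ≈ (0.329, 0.159, 0.931); φ = arcsin(p_z) ≈ 68.59°, λ = atan2(p_y, p_x) ≈ 25.79°.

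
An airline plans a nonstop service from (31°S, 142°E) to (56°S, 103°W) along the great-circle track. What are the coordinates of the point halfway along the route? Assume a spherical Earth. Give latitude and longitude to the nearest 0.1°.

≈ (59.2°S, 178.8°W)

Convert each endpoint to a unit vector on the sphere (x = cos φ cos λ, y = cos φ sin λ, z = sin φ).
The central angle between the endpoints is δ = arccos(p₁·p₂) ≈ 1.344 rad (77.0°).
Interpolate at f = 1/2 with slerp weights a = sin((1−f)δ)/sin δ ≈ 0.639, b = sin(fδ)/sin δ ≈ 0.639.
p = a·p₁ + b·p₂ ≈ (-0.512, -0.011, -0.859); φ = arcsin(p_z) ≈ -59.19°, λ = atan2(p_y, p_x) ≈ -178.77°.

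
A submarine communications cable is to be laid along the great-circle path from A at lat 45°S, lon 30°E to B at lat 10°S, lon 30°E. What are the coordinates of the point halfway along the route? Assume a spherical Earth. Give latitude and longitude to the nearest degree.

Write both endpoints as unit vectors p₁, p₂ with components (cos φ cos λ, cos φ sin λ, sin φ).
The central angle between the endpoints is δ = arccos(p₁·p₂) ≈ 0.611 rad (35.0°).
Interpolate at f = 1/2 with slerp weights a = sin((1−f)δ)/sin δ ≈ 0.524, b = sin(fδ)/sin δ ≈ 0.524.
p = a·p₁ + b·p₂ ≈ (0.768, 0.444, -0.462); φ = arcsin(p_z) ≈ -27.50°, λ = atan2(p_y, p_x) ≈ 30.00°.

≈ lat 28°S, lon 30°E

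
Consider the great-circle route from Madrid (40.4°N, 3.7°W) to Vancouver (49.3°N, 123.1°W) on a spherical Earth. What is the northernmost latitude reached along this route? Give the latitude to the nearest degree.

≈ 63°N

The great circle lies in the plane with unit normal n̂ = (p₁ × p₂)/|p₁ × p₂|.
Here n̂_z ≈ -0.447; the vertex latitude is φ_max = arccos|n̂_z| ≈ 63.5°.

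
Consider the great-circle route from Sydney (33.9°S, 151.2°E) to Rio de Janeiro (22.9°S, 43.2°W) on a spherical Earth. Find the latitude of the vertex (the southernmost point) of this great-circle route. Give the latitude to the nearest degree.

≈ 77°S

The great circle lies in the plane with unit normal n̂ = (p₁ × p₂)/|p₁ × p₂|.
Here n̂_z ≈ +0.223; the vertex latitude is φ_max = arccos|n̂_z| ≈ 77.1°.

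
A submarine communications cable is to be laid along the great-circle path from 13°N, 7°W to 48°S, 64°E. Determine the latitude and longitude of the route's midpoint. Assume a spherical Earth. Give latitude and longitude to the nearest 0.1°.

≈ 21.0°S, 21.0°E

Write both endpoints as unit vectors p₁, p₂ with components (cos φ cos λ, cos φ sin λ, sin φ).
The central angle between the endpoints is δ = arccos(p₁·p₂) ≈ 1.526 rad (87.4°).
Interpolate at f = 1/2 with slerp weights a = sin((1−f)δ)/sin δ ≈ 0.692, b = sin(fδ)/sin δ ≈ 0.692.
p = a·p₁ + b·p₂ ≈ (0.872, 0.334, -0.358); φ = arcsin(p_z) ≈ -21.00°, λ = atan2(p_y, p_x) ≈ 20.95°.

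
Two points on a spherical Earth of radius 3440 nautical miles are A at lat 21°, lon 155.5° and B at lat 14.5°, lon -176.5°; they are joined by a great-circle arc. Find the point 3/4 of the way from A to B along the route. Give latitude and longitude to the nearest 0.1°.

The haversine formula gives a central angle δ ≈ 0.478 rad (27.4°) between the endpoints.
Interpolate at f = 3/4 with slerp weights a = sin((1−f)δ)/sin δ ≈ 0.259, b = sin(fδ)/sin δ ≈ 0.763.
p = a·p₁ + b·p₂ ≈ (-0.957, 0.055, 0.284); φ = arcsin(p_z) ≈ 16.49°, λ = atan2(p_y, p_x) ≈ 176.70°.

≈ lat 16.5°, lon 176.7°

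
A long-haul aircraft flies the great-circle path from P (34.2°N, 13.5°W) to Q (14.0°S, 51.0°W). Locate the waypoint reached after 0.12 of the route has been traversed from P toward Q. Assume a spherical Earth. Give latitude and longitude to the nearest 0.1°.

≈ (28.8°N, 19.1°W)

Write both endpoints as unit vectors p₁, p₂ with components (cos φ cos λ, cos φ sin λ, sin φ).
The central angle between the endpoints is δ = arccos(p₁·p₂) ≈ 1.046 rad (60.0°).
Interpolate at f = 0.12 with slerp weights a = sin((1−f)δ)/sin δ ≈ 0.920, b = sin(fδ)/sin δ ≈ 0.145.
p = a·p₁ + b·p₂ ≈ (0.828, -0.287, 0.482); φ = arcsin(p_z) ≈ 28.81°, λ = atan2(p_y, p_x) ≈ -19.10°.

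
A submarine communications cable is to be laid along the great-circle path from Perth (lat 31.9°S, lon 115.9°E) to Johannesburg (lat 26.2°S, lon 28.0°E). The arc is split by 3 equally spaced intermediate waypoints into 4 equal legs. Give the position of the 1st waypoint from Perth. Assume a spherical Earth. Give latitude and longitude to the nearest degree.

Convert each endpoint to a unit vector on the sphere (x = cos φ cos λ, y = cos φ sin λ, z = sin φ).
The central angle between the endpoints is δ = arccos(p₁·p₂) ≈ 1.307 rad (74.9°).
Interpolate at f = 1/4 with slerp weights a = sin((1−f)δ)/sin δ ≈ 0.860, b = sin(fδ)/sin δ ≈ 0.332.
p = a·p₁ + b·p₂ ≈ (-0.056, 0.797, -0.601); φ = arcsin(p_z) ≈ -36.97°, λ = atan2(p_y, p_x) ≈ 94.00°.

≈ lat 37°S, lon 94°E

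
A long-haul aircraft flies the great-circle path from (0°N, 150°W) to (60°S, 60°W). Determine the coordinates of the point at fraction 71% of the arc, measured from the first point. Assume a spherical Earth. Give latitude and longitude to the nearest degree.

From cos δ = sin φ₁ sin φ₂ + cos φ₁ cos φ₂ cos Δλ, the central angle is δ ≈ 1.571 rad (90.0°).
Interpolate at f = 0.71 with slerp weights a = sin((1−f)δ)/sin δ ≈ 0.440, b = sin(fδ)/sin δ ≈ 0.898.
p = a·p₁ + b·p₂ ≈ (-0.156, -0.609, -0.778); φ = arcsin(p_z) ≈ -51.05°, λ = atan2(p_y, p_x) ≈ -104.42°.

≈ (51°S, 104°W)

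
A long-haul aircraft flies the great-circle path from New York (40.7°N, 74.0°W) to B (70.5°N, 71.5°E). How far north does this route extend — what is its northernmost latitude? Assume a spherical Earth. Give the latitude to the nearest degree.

The great circle lies in the plane with unit normal n̂ = (p₁ × p₂)/|p₁ × p₂|.
Here n̂_z ≈ +0.157; the vertex latitude is φ_max = arccos|n̂_z| ≈ 81.0°.

≈ 81°N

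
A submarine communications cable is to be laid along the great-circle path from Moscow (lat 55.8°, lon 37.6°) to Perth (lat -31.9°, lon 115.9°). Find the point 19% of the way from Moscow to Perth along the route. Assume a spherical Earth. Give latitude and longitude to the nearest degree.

The haversine formula gives a central angle δ ≈ 1.918 rad (109.9°) between the endpoints.
Interpolate at f = 0.19 with slerp weights a = sin((1−f)δ)/sin δ ≈ 1.063, b = sin(fδ)/sin δ ≈ 0.379.
p = a·p₁ + b·p₂ ≈ (0.333, 0.654, 0.679); φ = arcsin(p_z) ≈ 42.78°, λ = atan2(p_y, p_x) ≈ 63.02°.

≈ lat 43°, lon 63°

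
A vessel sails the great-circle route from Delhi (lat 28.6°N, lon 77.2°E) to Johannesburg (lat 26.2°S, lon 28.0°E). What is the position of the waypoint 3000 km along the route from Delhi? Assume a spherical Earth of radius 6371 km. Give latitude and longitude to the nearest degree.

≈ lat 8°N, lon 58°E

Convert each endpoint to a unit vector on the sphere (x = cos φ cos λ, y = cos φ sin λ, z = sin φ).
The central angle between the endpoints is δ = arccos(p₁·p₂) ≈ 1.263 rad (72.3°). The total great-circle distance is δ·R ≈ 1.263 × 6371 ≈ 8044 km, so the target fraction is f = 3000/8044 ≈ 0.373.
Interpolate at f ≈ 0.373 with slerp weights a = sin((1−f)δ)/sin δ ≈ 0.747, b = sin(fδ)/sin δ ≈ 0.476.
p = a·p₁ + b·p₂ ≈ (0.522, 0.840, 0.147); φ = arcsin(p_z) ≈ 8.47°, λ = atan2(p_y, p_x) ≈ 58.12°.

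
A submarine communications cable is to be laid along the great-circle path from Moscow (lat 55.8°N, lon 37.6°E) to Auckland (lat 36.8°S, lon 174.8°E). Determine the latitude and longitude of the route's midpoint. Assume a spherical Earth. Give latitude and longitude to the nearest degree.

The haversine formula gives a central angle δ ≈ 2.542 rad (145.7°) between the endpoints.
Interpolate at f = 1/2 with slerp weights a = sin((1−f)δ)/sin δ ≈ 1.694, b = sin(fδ)/sin δ ≈ 1.694.
p = a·p₁ + b·p₂ ≈ (-0.596, 0.704, 0.386); φ = arcsin(p_z) ≈ 22.72°, λ = atan2(p_y, p_x) ≈ 130.28°.

≈ lat 23°N, lon 130°E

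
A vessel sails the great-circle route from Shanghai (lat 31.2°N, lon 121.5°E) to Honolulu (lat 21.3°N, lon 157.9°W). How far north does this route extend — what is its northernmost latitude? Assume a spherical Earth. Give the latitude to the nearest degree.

The great circle lies in the plane with unit normal n̂ = (p₁ × p₂)/|p₁ × p₂|.
Here n̂_z ≈ +0.829; the vertex latitude is φ_max = arccos|n̂_z| ≈ 34.0°.
Check via Clairaut: cos φ_max = |cos φ₁| · sin C = cos(31.2°)·sin(75.8°) ≈ 0.829, again giving ≈ 34.0°.

≈ 34°N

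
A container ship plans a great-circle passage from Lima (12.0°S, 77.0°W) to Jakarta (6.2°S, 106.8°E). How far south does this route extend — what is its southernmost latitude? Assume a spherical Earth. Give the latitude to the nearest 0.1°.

The great circle lies in the plane with unit normal n̂ = (p₁ × p₂)/|p₁ × p₂|.
Here n̂_z ≈ -0.202; the vertex latitude is φ_max = arccos|n̂_z| ≈ 78.3°.
Check via Clairaut: cos φ_max = |cos φ₁| · sin C = cos(12.0°)·sin(168.1°) ≈ 0.202, again giving ≈ 78.3°.

≈ 78.3°S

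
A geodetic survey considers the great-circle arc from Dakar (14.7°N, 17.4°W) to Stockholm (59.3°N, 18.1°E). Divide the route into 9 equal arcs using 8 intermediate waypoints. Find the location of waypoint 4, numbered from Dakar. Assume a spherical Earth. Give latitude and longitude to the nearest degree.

≈ 36°N, 7°W

The haversine formula gives a central angle δ ≈ 0.902 rad (51.7°) between the endpoints.
Interpolate at f = 4/9 with slerp weights a = sin((1−f)δ)/sin δ ≈ 0.612, b = sin(fδ)/sin δ ≈ 0.497.
p = a·p₁ + b·p₂ ≈ (0.806, -0.098, 0.583); φ = arcsin(p_z) ≈ 35.66°, λ = atan2(p_y, p_x) ≈ -6.94°.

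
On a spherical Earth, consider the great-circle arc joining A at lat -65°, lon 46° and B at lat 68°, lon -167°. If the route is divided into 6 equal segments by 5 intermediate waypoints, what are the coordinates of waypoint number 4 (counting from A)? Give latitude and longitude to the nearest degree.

The haversine formula gives a central angle δ ≈ 2.909 rad (166.7°) between the endpoints.
Interpolate at f = 4/6 with slerp weights a = sin((1−f)δ)/sin δ ≈ 3.579, b = sin(fδ)/sin δ ≈ 4.048.
p = a·p₁ + b·p₂ ≈ (-0.427, 0.747, 0.510); φ = arcsin(p_z) ≈ 30.65°, λ = atan2(p_y, p_x) ≈ 119.75°.

≈ lat 31°, lon 120°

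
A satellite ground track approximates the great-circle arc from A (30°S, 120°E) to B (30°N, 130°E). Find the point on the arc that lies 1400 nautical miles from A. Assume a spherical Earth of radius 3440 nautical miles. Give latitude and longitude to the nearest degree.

≈ (7°S, 124°E)

Write both endpoints as unit vectors p₁, p₂ with components (cos φ cos λ, cos φ sin λ, sin φ).
The central angle between the endpoints is δ = arccos(p₁·p₂) ≈ 1.060 rad (60.8°). The total great-circle distance is δ·R ≈ 1.060 × 3440 ≈ 3647 nmi, so the target fraction is f = 1400/3647 ≈ 0.384.
Interpolate at f ≈ 0.384 with slerp weights a = sin((1−f)δ)/sin δ ≈ 0.697, b = sin(fδ)/sin δ ≈ 0.454.
p = a·p₁ + b·p₂ ≈ (-0.554, 0.823, -0.121); φ = arcsin(p_z) ≈ -6.98°, λ = atan2(p_y, p_x) ≈ 123.94°.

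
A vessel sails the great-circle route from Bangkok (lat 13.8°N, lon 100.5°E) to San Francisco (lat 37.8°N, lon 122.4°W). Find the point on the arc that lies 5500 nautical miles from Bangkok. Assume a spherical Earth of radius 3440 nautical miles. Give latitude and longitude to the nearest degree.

≈ lat 51°N, lon 149°W

From cos δ = sin φ₁ sin φ₂ + cos φ₁ cos φ₂ cos Δλ, the central angle is δ ≈ 2.000 rad (114.6°). The total great-circle distance is δ·R ≈ 2.000 × 3440 ≈ 6879 nmi, so the target fraction is f = 5500/6879 ≈ 0.800.
Interpolate at f ≈ 0.800 with slerp weights a = sin((1−f)δ)/sin δ ≈ 0.429, b = sin(fδ)/sin δ ≈ 1.099.
p = a·p₁ + b·p₂ ≈ (-0.541, -0.324, 0.776); φ = arcsin(p_z) ≈ 50.90°, λ = atan2(p_y, p_x) ≈ -149.13°.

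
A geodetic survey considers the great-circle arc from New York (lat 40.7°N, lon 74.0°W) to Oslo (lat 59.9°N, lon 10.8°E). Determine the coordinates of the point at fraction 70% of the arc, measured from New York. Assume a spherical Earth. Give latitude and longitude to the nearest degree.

≈ lat 61°N, lon 22°W

Convert each endpoint to a unit vector on the sphere (x = cos φ cos λ, y = cos φ sin λ, z = sin φ).
The central angle between the endpoints is δ = arccos(p₁·p₂) ≈ 0.929 rad (53.2°).
Interpolate at f = 0.70 with slerp weights a = sin((1−f)δ)/sin δ ≈ 0.343, b = sin(fδ)/sin δ ≈ 0.756.
p = a·p₁ + b·p₂ ≈ (0.444, -0.179, 0.878); φ = arcsin(p_z) ≈ 61.38°, λ = atan2(p_y, p_x) ≈ -21.98°.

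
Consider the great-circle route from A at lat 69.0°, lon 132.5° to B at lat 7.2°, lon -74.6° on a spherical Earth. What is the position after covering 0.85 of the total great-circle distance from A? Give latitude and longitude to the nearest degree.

≈ lat 22°, lon -77°

Write both endpoints as unit vectors p₁, p₂ with components (cos φ cos λ, cos φ sin λ, sin φ).
The central angle between the endpoints is δ = arccos(p₁·p₂) ≈ 1.772 rad (101.5°).
Interpolate at f = 0.85 with slerp weights a = sin((1−f)δ)/sin δ ≈ 0.268, b = sin(fδ)/sin δ ≈ 1.018.
p = a·p₁ + b·p₂ ≈ (0.203, -0.903, 0.378); φ = arcsin(p_z) ≈ 22.20°, λ = atan2(p_y, p_x) ≈ -77.31°.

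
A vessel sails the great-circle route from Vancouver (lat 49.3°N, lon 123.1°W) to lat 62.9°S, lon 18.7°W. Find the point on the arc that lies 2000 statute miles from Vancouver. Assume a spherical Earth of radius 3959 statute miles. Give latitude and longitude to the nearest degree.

≈ lat 25°N, lon 102°W

Write both endpoints as unit vectors p₁, p₂ with components (cos φ cos λ, cos φ sin λ, sin φ).
The central angle between the endpoints is δ = arccos(p₁·p₂) ≈ 2.417 rad (138.5°). The total great-circle distance is δ·R ≈ 2.417 × 3959 ≈ 9569 mi, so the target fraction is f = 2000/9569 ≈ 0.209.
Interpolate at f ≈ 0.209 with slerp weights a = sin((1−f)δ)/sin δ ≈ 1.422, b = sin(fδ)/sin δ ≈ 0.730.
p = a·p₁ + b·p₂ ≈ (-0.191, -0.883, 0.428); φ = arcsin(p_z) ≈ 25.34°, λ = atan2(p_y, p_x) ≈ -102.22°.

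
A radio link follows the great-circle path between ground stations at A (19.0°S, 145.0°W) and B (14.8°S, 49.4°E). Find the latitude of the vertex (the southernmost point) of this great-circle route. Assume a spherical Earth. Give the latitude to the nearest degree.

The great circle lies in the plane with unit normal n̂ = (p₁ × p₂)/|p₁ × p₂|.
Here n̂_z ≈ -0.381; the vertex latitude is φ_max = arccos|n̂_z| ≈ 67.6°.
Check via Clairaut: cos φ_max = |cos φ₁| · sin C = cos(19.0°)·sin(156.2°) ≈ 0.381, again giving ≈ 67.6°.

≈ 68°S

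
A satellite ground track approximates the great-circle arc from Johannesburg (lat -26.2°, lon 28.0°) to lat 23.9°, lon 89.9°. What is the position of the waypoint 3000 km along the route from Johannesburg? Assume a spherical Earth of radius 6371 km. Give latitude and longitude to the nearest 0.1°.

Convert each endpoint to a unit vector on the sphere (x = cos φ cos λ, y = cos φ sin λ, z = sin φ).
The central angle between the endpoints is δ = arccos(p₁·p₂) ≈ 1.362 rad (78.0°). The total great-circle distance is δ·R ≈ 1.362 × 6371 ≈ 8676 km, so the target fraction is f = 3000/8676 ≈ 0.346.
Interpolate at f ≈ 0.346 with slerp weights a = sin((1−f)δ)/sin δ ≈ 0.795, b = sin(fδ)/sin δ ≈ 0.464.
p = a·p₁ + b·p₂ ≈ (0.631, 0.759, -0.163); φ = arcsin(p_z) ≈ -9.39°, λ = atan2(p_y, p_x) ≈ 50.28°.

≈ lat -9.4°, lon 50.3°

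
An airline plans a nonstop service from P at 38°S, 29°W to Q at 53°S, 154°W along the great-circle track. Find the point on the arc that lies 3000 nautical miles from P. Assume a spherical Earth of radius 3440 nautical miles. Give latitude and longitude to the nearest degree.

Write both endpoints as unit vectors p₁, p₂ with components (cos φ cos λ, cos φ sin λ, sin φ).
The central angle between the endpoints is δ = arccos(p₁·p₂) ≈ 1.349 rad (77.3°). The total great-circle distance is δ·R ≈ 1.349 × 3440 ≈ 4642 nmi, so the target fraction is f = 3000/4642 ≈ 0.646.
Interpolate at f ≈ 0.646 with slerp weights a = sin((1−f)δ)/sin δ ≈ 0.471, b = sin(fδ)/sin δ ≈ 0.785.
p = a·p₁ + b·p₂ ≈ (-0.100, -0.387, -0.917); φ = arcsin(p_z) ≈ -66.44°, λ = atan2(p_y, p_x) ≈ -104.50°.

≈ 66°S, 104°W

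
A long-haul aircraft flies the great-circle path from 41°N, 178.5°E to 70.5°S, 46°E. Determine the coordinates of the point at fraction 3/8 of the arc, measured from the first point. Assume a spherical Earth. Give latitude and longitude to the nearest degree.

Convert each endpoint to a unit vector on the sphere (x = cos φ cos λ, y = cos φ sin λ, z = sin φ).
The central angle between the endpoints is δ = arccos(p₁·p₂) ≈ 2.479 rad (142.1°).
Interpolate at f = 3/8 with slerp weights a = sin((1−f)δ)/sin δ ≈ 1.626, b = sin(fδ)/sin δ ≈ 1.303.
p = a·p₁ + b·p₂ ≈ (-0.924, 0.345, -0.162); φ = arcsin(p_z) ≈ -9.32°, λ = atan2(p_y, p_x) ≈ 159.53°.

≈ 9°S, 160°E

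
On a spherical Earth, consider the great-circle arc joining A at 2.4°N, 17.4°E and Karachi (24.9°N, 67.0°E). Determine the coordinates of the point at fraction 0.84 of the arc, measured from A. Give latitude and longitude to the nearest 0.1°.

≈ 22.2°N, 58.3°E

Convert each endpoint to a unit vector on the sphere (x = cos φ cos λ, y = cos φ sin λ, z = sin φ).
The central angle between the endpoints is δ = arccos(p₁·p₂) ≈ 0.921 rad (52.8°).
Interpolate at f = 0.84 with slerp weights a = sin((1−f)δ)/sin δ ≈ 0.184, b = sin(fδ)/sin δ ≈ 0.878.
p = a·p₁ + b·p₂ ≈ (0.487, 0.788, 0.377); φ = arcsin(p_z) ≈ 22.16°, λ = atan2(p_y, p_x) ≈ 58.29°.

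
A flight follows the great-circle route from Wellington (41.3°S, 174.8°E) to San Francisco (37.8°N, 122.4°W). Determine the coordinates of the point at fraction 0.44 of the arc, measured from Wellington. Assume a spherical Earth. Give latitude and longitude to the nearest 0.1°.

Write both endpoints as unit vectors p₁, p₂ with components (cos φ cos λ, cos φ sin λ, sin φ).
The central angle between the endpoints is δ = arccos(p₁·p₂) ≈ 1.704 rad (97.7°).
Interpolate at f = 0.44 with slerp weights a = sin((1−f)δ)/sin δ ≈ 0.823, b = sin(fδ)/sin δ ≈ 0.688.
p = a·p₁ + b·p₂ ≈ (-0.907, -0.403, -0.122); φ = arcsin(p_z) ≈ -7.00°, λ = atan2(p_y, p_x) ≈ -156.06°.

≈ 7.0°S, 156.1°W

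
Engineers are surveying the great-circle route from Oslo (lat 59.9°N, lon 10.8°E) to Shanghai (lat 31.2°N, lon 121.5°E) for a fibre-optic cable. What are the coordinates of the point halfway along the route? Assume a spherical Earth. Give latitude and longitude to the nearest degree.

Convert each endpoint to a unit vector on the sphere (x = cos φ cos λ, y = cos φ sin λ, z = sin φ).
The central angle between the endpoints is δ = arccos(p₁·p₂) ≈ 1.270 rad (72.8°).
Interpolate at f = 1/2 with slerp weights a = sin((1−f)δ)/sin δ ≈ 0.621, b = sin(fδ)/sin δ ≈ 0.621.
p = a·p₁ + b·p₂ ≈ (0.028, 0.511, 0.859); φ = arcsin(p_z) ≈ 59.20°, λ = atan2(p_y, p_x) ≈ 86.82°.

≈ lat 59°N, lon 87°E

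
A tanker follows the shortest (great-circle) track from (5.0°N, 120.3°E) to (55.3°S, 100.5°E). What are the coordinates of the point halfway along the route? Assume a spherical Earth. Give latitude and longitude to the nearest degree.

≈ (25°S, 113°E)

From cos δ = sin φ₁ sin φ₂ + cos φ₁ cos φ₂ cos Δλ, the central angle is δ ≈ 1.091 rad (62.5°).
Interpolate at f = 1/2 with slerp weights a = sin((1−f)δ)/sin δ ≈ 0.585, b = sin(fδ)/sin δ ≈ 0.585.
p = a·p₁ + b·p₂ ≈ (-0.355, 0.830, -0.430); φ = arcsin(p_z) ≈ -25.46°, λ = atan2(p_y, p_x) ≈ 113.12°.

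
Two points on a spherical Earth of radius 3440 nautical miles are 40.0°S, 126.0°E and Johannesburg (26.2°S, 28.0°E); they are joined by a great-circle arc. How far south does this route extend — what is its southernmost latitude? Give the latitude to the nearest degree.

≈ 46°S

The great circle lies in the plane with unit normal n̂ = (p₁ × p₂)/|p₁ × p₂|.
Here n̂_z ≈ -0.693; the vertex latitude is φ_max = arccos|n̂_z| ≈ 46.1°.
Check via Clairaut: cos φ_max = |cos φ₁| · sin C = cos(40.0°)·sin(115.2°) ≈ 0.693, again giving ≈ 46.1°.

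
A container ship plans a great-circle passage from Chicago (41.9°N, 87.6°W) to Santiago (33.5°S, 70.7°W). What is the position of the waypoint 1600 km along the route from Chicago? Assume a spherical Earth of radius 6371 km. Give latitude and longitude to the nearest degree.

≈ 28°N, 84°W

From cos δ = sin φ₁ sin φ₂ + cos φ₁ cos φ₂ cos Δλ, the central angle is δ ≈ 1.344 rad (77.0°). The total great-circle distance is δ·R ≈ 1.344 × 6371 ≈ 8560 km, so the target fraction is f = 1600/8560 ≈ 0.187.
Interpolate at f ≈ 0.187 with slerp weights a = sin((1−f)δ)/sin δ ≈ 0.911, b = sin(fδ)/sin δ ≈ 0.255.
p = a·p₁ + b·p₂ ≈ (0.099, -0.878, 0.468); φ = arcsin(p_z) ≈ 27.89°, λ = atan2(p_y, p_x) ≈ -83.59°.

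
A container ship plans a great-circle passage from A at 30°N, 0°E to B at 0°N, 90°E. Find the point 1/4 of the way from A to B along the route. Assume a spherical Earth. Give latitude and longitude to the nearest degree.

From cos δ = sin φ₁ sin φ₂ + cos φ₁ cos φ₂ cos Δλ, the central angle is δ ≈ 1.571 rad (90.0°).
Interpolate at f = 1/4 with slerp weights a = sin((1−f)δ)/sin δ ≈ 0.924, b = sin(fδ)/sin δ ≈ 0.383.
p = a·p₁ + b·p₂ ≈ (0.800, 0.383, 0.462); φ = arcsin(p_z) ≈ 27.51°, λ = atan2(p_y, p_x) ≈ 25.56°.

≈ 28°N, 26°E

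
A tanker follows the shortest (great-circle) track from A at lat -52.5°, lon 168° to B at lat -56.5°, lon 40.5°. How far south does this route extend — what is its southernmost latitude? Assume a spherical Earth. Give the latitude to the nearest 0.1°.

The great circle lies in the plane with unit normal n̂ = (p₁ × p₂)/|p₁ × p₂|.
Here n̂_z ≈ -0.300; the vertex latitude is φ_max = arccos|n̂_z| ≈ 72.6°.
Check via Clairaut: cos φ_max = |cos φ₁| · sin C = cos(52.5°)·sin(150.5°) ≈ 0.300, again giving ≈ 72.6°.

≈ -72.6°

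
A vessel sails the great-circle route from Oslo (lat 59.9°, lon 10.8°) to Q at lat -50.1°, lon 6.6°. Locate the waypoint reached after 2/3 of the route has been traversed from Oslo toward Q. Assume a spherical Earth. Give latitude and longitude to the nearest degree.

≈ lat -13°, lon 8°

From cos δ = sin φ₁ sin φ₂ + cos φ₁ cos φ₂ cos Δλ, the central angle is δ ≈ 1.921 rad (110.1°).
Interpolate at f = 2/3 with slerp weights a = sin((1−f)δ)/sin δ ≈ 0.636, b = sin(fδ)/sin δ ≈ 1.020.
p = a·p₁ + b·p₂ ≈ (0.963, 0.135, -0.232); φ = arcsin(p_z) ≈ -13.43°, λ = atan2(p_y, p_x) ≈ 7.98°.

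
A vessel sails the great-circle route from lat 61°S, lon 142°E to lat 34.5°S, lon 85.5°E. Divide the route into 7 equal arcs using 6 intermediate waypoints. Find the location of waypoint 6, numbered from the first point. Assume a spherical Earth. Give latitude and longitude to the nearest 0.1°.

The haversine formula gives a central angle δ ≈ 0.773 rad (44.3°) between the endpoints.
Interpolate at f = 6/7 with slerp weights a = sin((1−f)δ)/sin δ ≈ 0.158, b = sin(fδ)/sin δ ≈ 0.881.
p = a·p₁ + b·p₂ ≈ (-0.003, 0.771, -0.637); φ = arcsin(p_z) ≈ -39.57°, λ = atan2(p_y, p_x) ≈ 90.25°.

≈ lat 39.6°S, lon 90.2°E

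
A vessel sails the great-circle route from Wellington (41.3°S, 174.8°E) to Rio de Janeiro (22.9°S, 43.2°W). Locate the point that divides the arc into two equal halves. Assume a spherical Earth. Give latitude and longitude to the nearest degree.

The haversine formula gives a central angle δ ≈ 1.863 rad (106.8°) between the endpoints.
Interpolate at f = 1/2 with slerp weights a = sin((1−f)δ)/sin δ ≈ 0.838, b = sin(fδ)/sin δ ≈ 0.838.
p = a·p₁ + b·p₂ ≈ (-0.064, -0.472, -0.879); φ = arcsin(p_z) ≈ -61.58°, λ = atan2(p_y, p_x) ≈ -97.76°.

≈ (62°S, 98°W)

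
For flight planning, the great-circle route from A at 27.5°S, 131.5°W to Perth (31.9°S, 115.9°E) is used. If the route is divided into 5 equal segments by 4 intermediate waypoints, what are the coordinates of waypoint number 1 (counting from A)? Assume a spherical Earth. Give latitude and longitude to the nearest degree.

≈ 38°S, 150°W

From cos δ = sin φ₁ sin φ₂ + cos φ₁ cos φ₂ cos Δλ, the central angle is δ ≈ 1.616 rad (92.6°).
Interpolate at f = 1/5 with slerp weights a = sin((1−f)δ)/sin δ ≈ 0.963, b = sin(fδ)/sin δ ≈ 0.318.
p = a·p₁ + b·p₂ ≈ (-0.684, -0.397, -0.613); φ = arcsin(p_z) ≈ -37.77°, λ = atan2(p_y, p_x) ≈ -149.88°.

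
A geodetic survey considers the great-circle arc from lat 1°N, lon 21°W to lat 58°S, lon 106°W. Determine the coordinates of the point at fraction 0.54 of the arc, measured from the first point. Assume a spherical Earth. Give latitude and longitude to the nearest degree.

Write both endpoints as unit vectors p₁, p₂ with components (cos φ cos λ, cos φ sin λ, sin φ).
The central angle between the endpoints is δ = arccos(p₁·p₂) ≈ 1.539 rad (88.2°).
Interpolate at f = 0.54 with slerp weights a = sin((1−f)δ)/sin δ ≈ 0.651, b = sin(fδ)/sin δ ≈ 0.739.
p = a·p₁ + b·p₂ ≈ (0.499, -0.610, -0.615); φ = arcsin(p_z) ≈ -37.99°, λ = atan2(p_y, p_x) ≈ -50.68°.

≈ lat 38°S, lon 51°W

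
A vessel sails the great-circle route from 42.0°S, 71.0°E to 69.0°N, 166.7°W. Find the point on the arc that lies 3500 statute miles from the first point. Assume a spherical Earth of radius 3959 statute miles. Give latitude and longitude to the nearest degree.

≈ 5°N, 92°E

The haversine formula gives a central angle δ ≈ 2.445 rad (140.1°) between the endpoints. The total great-circle distance is δ·R ≈ 2.445 × 3959 ≈ 9680 mi, so the target fraction is f = 3500/9680 ≈ 0.362.
Interpolate at f ≈ 0.362 with slerp weights a = sin((1−f)δ)/sin δ ≈ 1.558, b = sin(fδ)/sin δ ≈ 1.205.
p = a·p₁ + b·p₂ ≈ (-0.043, 0.996, 0.082); φ = arcsin(p_z) ≈ 4.73°, λ = atan2(p_y, p_x) ≈ 92.49°.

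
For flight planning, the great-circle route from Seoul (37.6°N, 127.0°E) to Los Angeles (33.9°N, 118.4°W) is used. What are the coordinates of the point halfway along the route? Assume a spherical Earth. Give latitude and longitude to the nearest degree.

≈ 53°N, 174°W

The haversine formula gives a central angle δ ≈ 1.504 rad (86.2°) between the endpoints.
Interpolate at f = 1/2 with slerp weights a = sin((1−f)δ)/sin δ ≈ 0.685, b = sin(fδ)/sin δ ≈ 0.685.
p = a·p₁ + b·p₂ ≈ (-0.597, -0.067, 0.800); φ = arcsin(p_z) ≈ 53.10°, λ = atan2(p_y, p_x) ≈ -173.63°.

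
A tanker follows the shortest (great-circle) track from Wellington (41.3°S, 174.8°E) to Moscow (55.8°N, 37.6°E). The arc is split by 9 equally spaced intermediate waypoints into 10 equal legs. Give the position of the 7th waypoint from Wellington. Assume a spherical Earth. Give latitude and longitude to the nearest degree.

Convert each endpoint to a unit vector on the sphere (x = cos φ cos λ, y = cos φ sin λ, z = sin φ).
The central angle between the endpoints is δ = arccos(p₁·p₂) ≈ 2.598 rad (148.8°).
Interpolate at f = 7/10 with slerp weights a = sin((1−f)δ)/sin δ ≈ 1.358, b = sin(fδ)/sin δ ≈ 1.874.
p = a·p₁ + b·p₂ ≈ (-0.182, 0.735, 0.653); φ = arcsin(p_z) ≈ 40.78°, λ = atan2(p_y, p_x) ≈ 103.89°.

≈ 41°N, 104°E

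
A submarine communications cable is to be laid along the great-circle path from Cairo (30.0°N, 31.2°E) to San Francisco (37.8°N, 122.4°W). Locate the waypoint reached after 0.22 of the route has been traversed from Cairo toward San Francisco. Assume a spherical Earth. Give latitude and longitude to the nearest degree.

≈ 51°N, 17°E

From cos δ = sin φ₁ sin φ₂ + cos φ₁ cos φ₂ cos Δλ, the central angle is δ ≈ 1.882 rad (107.8°).
Interpolate at f = 0.22 with slerp weights a = sin((1−f)δ)/sin δ ≈ 1.045, b = sin(fδ)/sin δ ≈ 0.423.
p = a·p₁ + b·p₂ ≈ (0.595, 0.187, 0.782); φ = arcsin(p_z) ≈ 51.41°, λ = atan2(p_y, p_x) ≈ 17.43°.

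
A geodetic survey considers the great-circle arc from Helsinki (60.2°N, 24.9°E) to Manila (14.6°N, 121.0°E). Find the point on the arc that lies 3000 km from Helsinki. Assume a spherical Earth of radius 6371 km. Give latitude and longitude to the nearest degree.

Convert each endpoint to a unit vector on the sphere (x = cos φ cos λ, y = cos φ sin λ, z = sin φ).
The central angle between the endpoints is δ = arccos(p₁·p₂) ≈ 1.402 rad (80.3°). The total great-circle distance is δ·R ≈ 1.402 × 6371 ≈ 8934 km, so the target fraction is f = 3000/8934 ≈ 0.336.
Interpolate at f ≈ 0.336 with slerp weights a = sin((1−f)δ)/sin δ ≈ 0.814, b = sin(fδ)/sin δ ≈ 0.460.
p = a·p₁ + b·p₂ ≈ (0.138, 0.552, 0.822); φ = arcsin(p_z) ≈ 55.32°, λ = atan2(p_y, p_x) ≈ 76.01°.

≈ (55°N, 76°E)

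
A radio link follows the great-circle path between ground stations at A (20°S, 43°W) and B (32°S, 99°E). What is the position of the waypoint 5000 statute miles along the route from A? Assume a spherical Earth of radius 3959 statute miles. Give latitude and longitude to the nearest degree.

≈ (56°S, 45°E)

The haversine formula gives a central angle δ ≈ 2.034 rad (116.5°) between the endpoints. The total great-circle distance is δ·R ≈ 2.034 × 3959 ≈ 8052 mi, so the target fraction is f = 5000/8052 ≈ 0.621.
Interpolate at f ≈ 0.621 with slerp weights a = sin((1−f)δ)/sin δ ≈ 0.779, b = sin(fδ)/sin δ ≈ 1.065.
p = a·p₁ + b·p₂ ≈ (0.394, 0.393, -0.831); φ = arcsin(p_z) ≈ -56.19°, λ = atan2(p_y, p_x) ≈ 44.93°.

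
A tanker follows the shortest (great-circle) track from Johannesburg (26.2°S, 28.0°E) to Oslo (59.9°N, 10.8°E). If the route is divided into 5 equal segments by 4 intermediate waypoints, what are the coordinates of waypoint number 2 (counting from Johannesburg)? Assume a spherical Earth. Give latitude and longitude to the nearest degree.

≈ 8°N, 23°E

Convert each endpoint to a unit vector on the sphere (x = cos φ cos λ, y = cos φ sin λ, z = sin φ).
The central angle between the endpoints is δ = arccos(p₁·p₂) ≈ 1.523 rad (87.3°).
Interpolate at f = 2/5 with slerp weights a = sin((1−f)δ)/sin δ ≈ 0.793, b = sin(fδ)/sin δ ≈ 0.573.
p = a·p₁ + b·p₂ ≈ (0.910, 0.388, 0.146); φ = arcsin(p_z) ≈ 8.37°, λ = atan2(p_y, p_x) ≈ 23.07°.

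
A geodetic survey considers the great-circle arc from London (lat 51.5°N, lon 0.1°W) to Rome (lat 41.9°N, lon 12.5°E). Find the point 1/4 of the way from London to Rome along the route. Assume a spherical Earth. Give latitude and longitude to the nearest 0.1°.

≈ lat 49.2°N, lon 3.5°E

Convert each endpoint to a unit vector on the sphere (x = cos φ cos λ, y = cos φ sin λ, z = sin φ).
The central angle between the endpoints is δ = arccos(p₁·p₂) ≈ 0.225 rad (12.9°).
Interpolate at f = 1/4 with slerp weights a = sin((1−f)δ)/sin δ ≈ 0.753, b = sin(fδ)/sin δ ≈ 0.252.
p = a·p₁ + b·p₂ ≈ (0.652, 0.040, 0.757); φ = arcsin(p_z) ≈ 49.24°, λ = atan2(p_y, p_x) ≈ 3.49°.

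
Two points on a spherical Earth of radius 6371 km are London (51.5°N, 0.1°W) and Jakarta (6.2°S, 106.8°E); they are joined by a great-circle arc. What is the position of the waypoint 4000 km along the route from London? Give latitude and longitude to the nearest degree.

≈ 44°N, 53°E

From cos δ = sin φ₁ sin φ₂ + cos φ₁ cos φ₂ cos Δλ, the central angle is δ ≈ 1.838 rad (105.3°). The total great-circle distance is δ·R ≈ 1.838 × 6371 ≈ 11712 km, so the target fraction is f = 4000/11712 ≈ 0.342.
Interpolate at f ≈ 0.342 with slerp weights a = sin((1−f)δ)/sin δ ≈ 0.970, b = sin(fδ)/sin δ ≈ 0.609.
p = a·p₁ + b·p₂ ≈ (0.429, 0.579, 0.694); φ = arcsin(p_z) ≈ 43.92°, λ = atan2(p_y, p_x) ≈ 53.44°.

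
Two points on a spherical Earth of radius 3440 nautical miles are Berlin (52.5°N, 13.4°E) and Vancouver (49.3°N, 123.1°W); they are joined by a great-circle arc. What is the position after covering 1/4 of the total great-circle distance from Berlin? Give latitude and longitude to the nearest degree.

Convert each endpoint to a unit vector on the sphere (x = cos φ cos λ, y = cos φ sin λ, z = sin φ).
The central angle between the endpoints is δ = arccos(p₁·p₂) ≈ 1.252 rad (71.7°).
Interpolate at f = 1/4 with slerp weights a = sin((1−f)δ)/sin δ ≈ 0.850, b = sin(fδ)/sin δ ≈ 0.324.
p = a·p₁ + b·p₂ ≈ (0.388, -0.057, 0.920); φ = arcsin(p_z) ≈ 66.92°, λ = atan2(p_y, p_x) ≈ -8.40°.

≈ 67°N, 8°W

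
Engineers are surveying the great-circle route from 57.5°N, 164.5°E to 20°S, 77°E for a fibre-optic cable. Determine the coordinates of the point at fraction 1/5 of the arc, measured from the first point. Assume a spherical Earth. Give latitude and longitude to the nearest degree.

From cos δ = sin φ₁ sin φ₂ + cos φ₁ cos φ₂ cos Δλ, the central angle is δ ≈ 1.840 rad (105.5°).
Interpolate at f = 1/5 with slerp weights a = sin((1−f)δ)/sin δ ≈ 1.032, b = sin(fδ)/sin δ ≈ 0.373.
p = a·p₁ + b·p₂ ≈ (-0.456, 0.490, 0.743); φ = arcsin(p_z) ≈ 48.00°, λ = atan2(p_y, p_x) ≈ 132.92°.

≈ 48°N, 133°E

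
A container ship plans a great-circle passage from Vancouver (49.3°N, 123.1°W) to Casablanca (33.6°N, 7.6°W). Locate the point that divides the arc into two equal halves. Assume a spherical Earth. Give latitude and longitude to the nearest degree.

Write both endpoints as unit vectors p₁, p₂ with components (cos φ cos λ, cos φ sin λ, sin φ).
The central angle between the endpoints is δ = arccos(p₁·p₂) ≈ 1.384 rad (79.3°).
Interpolate at f = 1/2 with slerp weights a = sin((1−f)δ)/sin δ ≈ 0.649, b = sin(fδ)/sin δ ≈ 0.649.
p = a·p₁ + b·p₂ ≈ (0.305, -0.426, 0.852); φ = arcsin(p_z) ≈ 58.39°, λ = atan2(p_y, p_x) ≈ -54.43°.

≈ 58°N, 54°W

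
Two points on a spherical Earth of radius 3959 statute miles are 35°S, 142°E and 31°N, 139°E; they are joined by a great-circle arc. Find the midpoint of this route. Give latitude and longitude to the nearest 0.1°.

Write both endpoints as unit vectors p₁, p₂ with components (cos φ cos λ, cos φ sin λ, sin φ).
The central angle between the endpoints is δ = arccos(p₁·p₂) ≈ 1.153 rad (66.1°).
Interpolate at f = 1/2 with slerp weights a = sin((1−f)δ)/sin δ ≈ 0.596, b = sin(fδ)/sin δ ≈ 0.596.
p = a·p₁ + b·p₂ ≈ (-0.771, 0.636, -0.035); φ = arcsin(p_z) ≈ -2.00°, λ = atan2(p_y, p_x) ≈ 140.47°.

≈ 2.0°S, 140.5°E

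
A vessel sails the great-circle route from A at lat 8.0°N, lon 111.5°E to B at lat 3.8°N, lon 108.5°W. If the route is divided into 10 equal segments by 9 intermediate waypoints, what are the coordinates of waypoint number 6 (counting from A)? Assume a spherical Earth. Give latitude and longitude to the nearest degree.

Write both endpoints as unit vectors p₁, p₂ with components (cos φ cos λ, cos φ sin λ, sin φ).
The central angle between the endpoints is δ = arccos(p₁·p₂) ≈ 2.415 rad (138.4°).
Interpolate at f = 6/10 with slerp weights a = sin((1−f)δ)/sin δ ≈ 1.239, b = sin(fδ)/sin δ ≈ 1.495.
p = a·p₁ + b·p₂ ≈ (-0.923, -0.273, 0.271); φ = arcsin(p_z) ≈ 15.75°, λ = atan2(p_y, p_x) ≈ -163.53°.

≈ lat 16°N, lon 164°W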